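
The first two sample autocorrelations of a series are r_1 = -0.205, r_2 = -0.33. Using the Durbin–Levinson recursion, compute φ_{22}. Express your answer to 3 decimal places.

-0.388

φ_{22} = (r_2 − r_1²) / (1 − r_1²)
r_1² = (-0.205)² = 0.042025
Numerator = -0.33 − 0.0420 = -0.3720; denominator = 1 − 0.0420 = 0.9580
φ_{22} = -0.3720 / 0.9580 = -0.388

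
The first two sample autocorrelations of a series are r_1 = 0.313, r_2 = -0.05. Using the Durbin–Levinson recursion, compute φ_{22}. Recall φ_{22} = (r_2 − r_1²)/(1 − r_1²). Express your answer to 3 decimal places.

φ_{22} = (r_2 − r_1²) / (1 − r_1²)
r_1² = (0.313)² = 0.097969
Numerator = -0.05 − 0.0980 = -0.1480; denominator = 1 − 0.0980 = 0.9020
φ_{22} = -0.1480 / 0.9020 = -0.164

-0.164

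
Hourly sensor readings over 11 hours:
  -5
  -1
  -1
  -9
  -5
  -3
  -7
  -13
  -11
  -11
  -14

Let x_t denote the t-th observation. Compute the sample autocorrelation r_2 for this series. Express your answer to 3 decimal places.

0.147

Mean x̄ = (-5 − 1 − 1 − 9 − 5 − 3 − 7 − 13 − 11 − 11 − 14)/11 = -7.2727
Numerator Σ_{t=1}^{9}(x_t−x̄)(x_{t+2}−x̄) = 31.8512
Denominator Σ(x_t−x̄)² = 216.1818
r_2 = 31.8512 / 216.1818 = 0.147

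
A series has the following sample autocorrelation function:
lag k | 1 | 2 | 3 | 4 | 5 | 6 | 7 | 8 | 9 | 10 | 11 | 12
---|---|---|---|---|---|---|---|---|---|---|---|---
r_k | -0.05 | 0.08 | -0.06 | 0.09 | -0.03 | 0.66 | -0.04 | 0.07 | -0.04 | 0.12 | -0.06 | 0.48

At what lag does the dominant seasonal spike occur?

The largest autocorrelation is r_6 = 0.66, with a weaker echo at lag 12 (0.48); the remaining lags stay at or below 0.12.
The dominant spike at lag 6 indicates a seasonal period of 6.

6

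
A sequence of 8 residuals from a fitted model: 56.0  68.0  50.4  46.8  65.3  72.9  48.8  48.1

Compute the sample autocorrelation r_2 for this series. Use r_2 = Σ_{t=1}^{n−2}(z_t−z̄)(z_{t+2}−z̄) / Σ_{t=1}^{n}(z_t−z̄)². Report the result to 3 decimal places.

-0.722

Mean z̄ = (56.0 + 68.0 + 50.4 + 46.8 + 65.3 + 72.9 + 48.8 + 48.1)/8 = 57.0375
Deviations from mean: -1.0375, 10.9625, -6.6375, -10.2375, 8.2625, 15.8625, -8.2375, -8.9375
Σ(z_t−z̄)(z_{t+2}−z̄) = (6.8864) + (-112.2286) + (-54.8423) + (-162.3923) + (-68.0623) + (-141.7711) = -532.4103
Denominator Σ(z_t−z̄)² = 737.7388
r_2 = -532.4103 / 737.7388 = -0.722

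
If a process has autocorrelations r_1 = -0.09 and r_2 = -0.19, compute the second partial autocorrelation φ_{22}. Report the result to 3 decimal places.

-0.200

φ_{22} = (r_2 − r_1²) / (1 − r_1²)
r_1² = (-0.09)² = 0.0081
Numerator = -0.19 − 0.0081 = -0.1981; denominator = 1 − 0.0081 = 0.9919
φ_{22} = -0.1981 / 0.9919 = -0.200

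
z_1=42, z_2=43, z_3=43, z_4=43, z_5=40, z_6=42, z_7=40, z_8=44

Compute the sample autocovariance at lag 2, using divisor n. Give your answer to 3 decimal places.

Mean z̄ = (42 + 43 + 43 + 43 + 40 + 42 + 40 + 44)/8 = 42.1250
Σ_{t=1}^{6}(z_t−z̄)(z_{t+2}−z̄) = 2.9688
γ_2 = 2.9688 / 8 = 0.371

0.371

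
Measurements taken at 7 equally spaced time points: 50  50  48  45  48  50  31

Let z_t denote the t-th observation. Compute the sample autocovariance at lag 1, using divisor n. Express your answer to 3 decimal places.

Mean z̄ = (50 + 50 + 48 + 45 + 48 + 50 + 31)/7 = 46.0000
Σ_{t=1}^{6}(z_t−z̄)(z_{t+1}−z̄) = -32.0000
γ_1 = -32.0000 / 7 = -4.571

-4.571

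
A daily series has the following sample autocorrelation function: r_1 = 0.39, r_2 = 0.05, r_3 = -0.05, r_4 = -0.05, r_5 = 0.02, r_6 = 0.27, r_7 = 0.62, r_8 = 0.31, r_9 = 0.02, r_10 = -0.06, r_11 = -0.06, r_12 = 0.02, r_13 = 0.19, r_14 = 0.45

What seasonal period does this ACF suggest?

7

The largest autocorrelation is r_7 = 0.62, with a weaker echo at lag 14 (0.45); the remaining lags stay at or below 0.39. The elevated value at lag 1 (0.39), dropping to 0.05 at lag 2, reflects decaying short-term dependence rather than seasonality.
The dominant spike at lag 7 indicates a seasonal period of 7.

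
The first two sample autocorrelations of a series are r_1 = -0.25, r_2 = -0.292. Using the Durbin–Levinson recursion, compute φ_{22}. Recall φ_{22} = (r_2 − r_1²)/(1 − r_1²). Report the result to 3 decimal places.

φ_{22} = (r_2 − r_1²) / (1 − r_1²)
r_1² = (-0.25)² = 0.0625
Numerator = -0.292 − 0.0625 = -0.3545; denominator = 1 − 0.0625 = 0.9375
φ_{22} = -0.3545 / 0.9375 = -0.378

-0.378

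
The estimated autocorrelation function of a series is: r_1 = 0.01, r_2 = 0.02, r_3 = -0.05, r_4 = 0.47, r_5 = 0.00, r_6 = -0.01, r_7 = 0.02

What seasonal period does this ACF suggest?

4

The largest autocorrelation is r_4 = 0.47; the remaining lags stay at or below 0.02.
The dominant spike at lag 4 indicates a seasonal period of 4.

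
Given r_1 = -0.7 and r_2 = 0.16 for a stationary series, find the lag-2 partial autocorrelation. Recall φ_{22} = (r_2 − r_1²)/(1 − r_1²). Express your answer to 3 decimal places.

-0.647

φ_{22} = (r_2 − r_1²) / (1 − r_1²)
r_1² = (-0.7)² = 0.49
Numerator = 0.16 − 0.4900 = -0.3300; denominator = 1 − 0.4900 = 0.5100
φ_{22} = -0.3300 / 0.5100 = -0.647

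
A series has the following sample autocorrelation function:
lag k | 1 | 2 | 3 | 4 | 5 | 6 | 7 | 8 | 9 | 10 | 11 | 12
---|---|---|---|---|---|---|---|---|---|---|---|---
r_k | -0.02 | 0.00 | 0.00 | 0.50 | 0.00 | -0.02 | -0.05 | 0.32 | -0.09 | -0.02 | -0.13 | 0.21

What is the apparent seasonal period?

4

The largest autocorrelation is r_4 = 0.50, with weaker echoes at lags 8 (0.32) and 12 (0.21); the remaining lags stay at or below 0.00.
The dominant spike at lag 4 indicates a seasonal period of 4.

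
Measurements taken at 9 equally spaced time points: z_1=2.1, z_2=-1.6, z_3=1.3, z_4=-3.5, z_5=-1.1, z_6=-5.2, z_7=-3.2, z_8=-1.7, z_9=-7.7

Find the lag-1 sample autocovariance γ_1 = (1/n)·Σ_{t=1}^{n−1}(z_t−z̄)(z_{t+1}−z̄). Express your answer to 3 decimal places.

-0.536

Mean z̄ = (2.1 − 1.6 + 1.3 − 3.5 − 1.1 − 5.2 − 3.2 − 1.7 − 7.7)/9 = -2.2889
Σ_{t=1}^{8}(z_t−z̄)(z_{t+1}−z̄) = -4.8223
γ_1 = -4.8223 / 9 = -0.536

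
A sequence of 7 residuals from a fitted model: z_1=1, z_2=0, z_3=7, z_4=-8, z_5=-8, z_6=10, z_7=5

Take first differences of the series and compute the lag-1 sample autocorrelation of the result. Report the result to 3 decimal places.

First differences Δz: -1, 7, -15, 0, 18, -5
Mean of differences = 0.6667
Numerator Σ(Δz_t−Δz̄)(Δz_{t+1}−Δz̄) = -209.1111
Denominator Σ(Δz_t−Δz̄)² = 621.3333
r_1(Δz) = -209.1111 / 621.3333 = -0.337

-0.337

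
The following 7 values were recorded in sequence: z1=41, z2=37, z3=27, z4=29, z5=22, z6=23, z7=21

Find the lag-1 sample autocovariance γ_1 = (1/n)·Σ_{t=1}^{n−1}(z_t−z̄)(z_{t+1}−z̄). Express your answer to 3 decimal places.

Mean z̄ = (41 + 37 + 27 + 29 + 22 + 23 + 21)/7 = 28.5714
Σ_{t=1}^{6}(z_t−z̄)(z_{t+1}−z̄) = 166.8163
γ_1 = 166.8163 / 7 = 23.831

23.831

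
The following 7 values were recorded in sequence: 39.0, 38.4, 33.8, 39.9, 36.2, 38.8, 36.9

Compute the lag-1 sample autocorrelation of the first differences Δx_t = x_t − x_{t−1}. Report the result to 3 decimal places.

-0.761

First differences Δx: -0.6, -4.6, 6.1, -3.7, 2.6, -1.9
Mean of differences = -0.3500
Numerator Σ(Δx_t−Δx̄)(Δx_{t+1}−Δx̄) = -62.4125
Denominator Σ(Δx_t−Δx̄)² = 82.0550
r_1(Δx) = -62.4125 / 82.0550 = -0.761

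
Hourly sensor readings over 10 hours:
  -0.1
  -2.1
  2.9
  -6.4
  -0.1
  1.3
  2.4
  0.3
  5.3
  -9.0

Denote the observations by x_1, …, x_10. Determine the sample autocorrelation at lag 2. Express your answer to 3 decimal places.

Mean x̄ = (-0.1 − 2.1 + 2.9 − 6.4 − 0.1 + 1.3 + 2.4 + 0.3 + 5.3 − 9.0)/10 = -0.5500
Numerator Σ_{t=1}^{8}(x_t−x̄)(x_{t+2}−x̄) = 14.3250
Denominator Σ(x_t−x̄)² = 167.4050
r_2 = 14.3250 / 167.4050 = 0.086

0.086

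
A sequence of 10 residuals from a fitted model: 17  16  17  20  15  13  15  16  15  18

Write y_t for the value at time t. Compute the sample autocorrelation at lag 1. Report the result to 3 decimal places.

0.124

Mean ȳ = (17 + 16 + 17 + 20 + 15 + 13 + 15 + 16 + 15 + 18)/10 = 16.2000
Numerator Σ_{t=1}^{9}(y_t−ȳ)(y_{t+1}−ȳ) = 4.1600
Denominator Σ(y_t−ȳ)² = 33.6000
r_1 = 4.1600 / 33.6000 = 0.124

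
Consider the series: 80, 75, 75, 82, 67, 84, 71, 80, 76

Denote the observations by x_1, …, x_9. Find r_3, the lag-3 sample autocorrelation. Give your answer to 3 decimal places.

Mean x̄ = (80 + 75 + 75 + 82 + 67 + 84 + 71 + 80 + 76)/9 = 76.6667
Σ(x_t−x̄)(x_{t+3}−x̄) = (17.7778) + (16.1111) + (-12.2222) + (-30.2222) + (-32.2222) + (-4.8889) = -45.6667
Denominator Σ(x_t−x̄)² = 236.0000
r_3 = -45.6667 / 236.0000 = -0.194

-0.194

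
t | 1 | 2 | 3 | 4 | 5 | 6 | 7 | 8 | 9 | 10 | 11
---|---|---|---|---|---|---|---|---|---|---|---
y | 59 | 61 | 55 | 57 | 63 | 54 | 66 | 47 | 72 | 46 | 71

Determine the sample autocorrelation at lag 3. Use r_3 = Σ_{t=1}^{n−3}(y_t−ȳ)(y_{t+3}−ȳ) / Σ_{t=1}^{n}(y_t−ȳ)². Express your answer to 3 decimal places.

Mean ȳ = (59 + 61 + 55 + 57 + 63 + 54 + 66 + 47 + 72 + 46 + 71)/11 = 59.1818
Numerator Σ_{t=1}^{8}(y_t−ȳ)(y_{t+3}−ȳ) = -332.6446
Denominator Σ(y_t−ȳ)² = 739.6364
r_3 = -332.6446 / 739.6364 = -0.450

-0.450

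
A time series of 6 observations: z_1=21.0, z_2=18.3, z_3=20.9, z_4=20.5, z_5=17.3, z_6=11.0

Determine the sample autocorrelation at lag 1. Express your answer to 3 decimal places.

Mean z̄ = (21.0 + 18.3 + 20.9 + 20.5 + 17.3 + 11.0)/6 = 18.1667
Deviations from mean: 2.8333, 0.1333, 2.7333, 2.3333, -0.8667, -7.1667
Σ(z_t−z̄)(z_{t+1}−z̄) = (0.3778) + (0.3644) + (6.3778) + (-2.0222) + (6.2111) = 11.3089
Denominator Σ(z_t−z̄)² = 73.0733
r_1 = 11.3089 / 73.0733 = 0.155

0.155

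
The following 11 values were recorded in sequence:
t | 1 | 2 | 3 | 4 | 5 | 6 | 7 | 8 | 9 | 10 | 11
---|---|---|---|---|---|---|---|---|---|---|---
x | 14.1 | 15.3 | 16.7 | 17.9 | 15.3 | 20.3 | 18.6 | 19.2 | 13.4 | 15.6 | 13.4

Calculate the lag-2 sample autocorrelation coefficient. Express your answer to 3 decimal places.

0.216

Mean x̄ = (14.1 + 15.3 + 16.7 + 17.9 + 15.3 + 20.3 + 18.6 + 19.2 + 13.4 + 15.6 + 13.4)/11 = 16.3455
Numerator Σ_{t=1}^{9}(x_t−x̄)(x_{t+2}−x̄) = 12.1940
Denominator Σ(x_t−x̄)² = 56.5473
r_2 = 12.1940 / 56.5473 = 0.216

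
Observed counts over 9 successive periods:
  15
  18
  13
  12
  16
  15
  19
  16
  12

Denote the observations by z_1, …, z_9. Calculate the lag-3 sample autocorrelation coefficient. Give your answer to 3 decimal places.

Mean z̄ = (15 + 18 + 13 + 12 + 16 + 15 + 19 + 16 + 12)/9 = 15.1111
Σ(z_t−z̄)(z_{t+3}−z̄) = (0.3457) + (2.5679) + (0.2346) + (-12.0988) + (0.7901) + (0.3457) = -7.8148
Denominator Σ(z_t−z̄)² = 48.8889
r_3 = -7.8148 / 48.8889 = -0.160

-0.160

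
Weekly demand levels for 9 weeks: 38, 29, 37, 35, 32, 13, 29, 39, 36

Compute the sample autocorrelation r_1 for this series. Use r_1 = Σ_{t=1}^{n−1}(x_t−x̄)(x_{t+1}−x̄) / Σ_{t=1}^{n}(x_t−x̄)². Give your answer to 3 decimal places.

0.089

Mean x̄ = (38 + 29 + 37 + 35 + 32 + 13 + 29 + 39 + 36)/9 = 32.0000
Numerator Σ_{t=1}^{8}(x_t−x̄)(x_{t+1}−x̄) = 46.0000
Denominator Σ(x_t−x̄)² = 514.0000
r_1 = 46.0000 / 514.0000 = 0.089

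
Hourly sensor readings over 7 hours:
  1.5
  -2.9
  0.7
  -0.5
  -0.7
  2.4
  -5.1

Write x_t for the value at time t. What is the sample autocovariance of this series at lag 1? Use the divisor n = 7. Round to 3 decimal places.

-3.056

Mean x̄ = (1.5 − 2.9 + 0.7 − 0.5 − 0.7 + 2.4 − 5.1)/7 = -0.6571
Deviations: 2.1571, -2.2429, 1.3571, 0.1571, -0.0429, 3.0571, -4.4429
Σ_{t=1}^{6}(x_t−x̄)(x_{t+1}−x̄) = -21.3890
γ_1 = -21.3890 / 7 = -3.056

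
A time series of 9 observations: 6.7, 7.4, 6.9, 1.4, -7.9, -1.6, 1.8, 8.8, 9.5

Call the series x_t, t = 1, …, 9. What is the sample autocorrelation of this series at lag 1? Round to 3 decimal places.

0.505

Mean x̄ = (6.7 + 7.4 + 6.9 + 1.4 − 7.9 − 1.6 + 1.8 + 8.8 + 9.5)/9 = 3.6667
Numerator Σ_{t=1}^{8}(x_t−x̄)(x_{t+1}−x̄) = 133.3956
Denominator Σ(x_t−x̄)² = 264.1200
r_1 = 133.3956 / 264.1200 = 0.505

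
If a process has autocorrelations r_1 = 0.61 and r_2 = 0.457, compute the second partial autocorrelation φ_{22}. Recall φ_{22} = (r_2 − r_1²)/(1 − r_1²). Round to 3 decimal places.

φ_{22} = (r_2 − r_1²) / (1 − r_1²)
r_1² = (0.61)² = 0.3721
Numerator = 0.457 − 0.3721 = 0.0849; denominator = 1 − 0.3721 = 0.6279
φ_{22} = 0.0849 / 0.6279 = 0.135

0.135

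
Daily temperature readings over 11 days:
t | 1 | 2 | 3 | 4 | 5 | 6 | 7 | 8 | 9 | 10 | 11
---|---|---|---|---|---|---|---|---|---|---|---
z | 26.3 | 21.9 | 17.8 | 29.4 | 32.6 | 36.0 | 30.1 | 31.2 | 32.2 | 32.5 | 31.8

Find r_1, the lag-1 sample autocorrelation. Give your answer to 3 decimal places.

Mean z̄ = (26.3 + 21.9 + 17.8 + 29.4 + 32.6 + 36.0 + 30.1 + 31.2 + 32.2 + 32.5 + 31.8)/11 = 29.2545
Numerator Σ_{t=1}^{10}(z_t−z̄)(z_{t+1}−z̄) = 158.2579
Denominator Σ(z_t−z̄)² = 280.9273
r_1 = 158.2579 / 280.9273 = 0.563

0.563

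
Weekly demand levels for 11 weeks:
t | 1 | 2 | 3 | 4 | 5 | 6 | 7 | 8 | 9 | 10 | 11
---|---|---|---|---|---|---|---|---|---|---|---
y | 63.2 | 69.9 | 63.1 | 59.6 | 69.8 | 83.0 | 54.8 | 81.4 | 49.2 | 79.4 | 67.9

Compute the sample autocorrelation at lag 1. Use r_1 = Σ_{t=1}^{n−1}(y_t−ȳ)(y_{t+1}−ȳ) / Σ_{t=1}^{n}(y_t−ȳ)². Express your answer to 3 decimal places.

-0.684

Mean ȳ = (63.2 + 69.9 + 63.1 + 59.6 + 69.8 + 83.0 + 54.8 + 81.4 + 49.2 + 79.4 + 67.9)/11 = 67.3909
Numerator Σ_{t=1}^{10}(y_t−ȳ)(y_{t+1}−ȳ) = -809.1174
Denominator Σ(y_t−ȳ)² = 1182.5891
r_1 = -809.1174 / 1182.5891 = -0.684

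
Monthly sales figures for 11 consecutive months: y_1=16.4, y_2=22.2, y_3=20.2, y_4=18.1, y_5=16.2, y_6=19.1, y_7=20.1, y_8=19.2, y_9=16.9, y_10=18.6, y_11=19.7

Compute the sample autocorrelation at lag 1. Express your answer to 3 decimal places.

-0.090

Mean ȳ = (16.4 + 22.2 + 20.2 + 18.1 + 16.2 + 19.1 + 20.1 + 19.2 + 16.9 + 18.6 + 19.7)/11 = 18.7909
Numerator Σ_{t=1}^{10}(y_t−ȳ)(y_{t+1}−ȳ) = -2.9774
Denominator Σ(y_t−ȳ)² = 32.9291
r_1 = -2.9774 / 32.9291 = -0.090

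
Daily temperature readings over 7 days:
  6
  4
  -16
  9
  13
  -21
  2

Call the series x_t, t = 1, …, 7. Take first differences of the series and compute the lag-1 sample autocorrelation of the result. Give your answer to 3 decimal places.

First differences Δx: -2, -20, 25, 4, -34, 23
Mean of differences = -0.6667
Numerator Σ(Δx_t−Δx̄)(Δx_{t+1}−Δx̄) = -1295.1111
Denominator Σ(Δx_t−Δx̄)² = 2727.3333
r_1(Δx) = -1295.1111 / 2727.3333 = -0.475

-0.475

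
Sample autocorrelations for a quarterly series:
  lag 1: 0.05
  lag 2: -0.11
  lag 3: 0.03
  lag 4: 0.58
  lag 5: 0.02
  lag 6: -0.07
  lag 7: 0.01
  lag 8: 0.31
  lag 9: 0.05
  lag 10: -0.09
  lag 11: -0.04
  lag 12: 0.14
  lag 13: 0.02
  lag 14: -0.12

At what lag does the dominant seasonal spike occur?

4

The largest autocorrelation is r_4 = 0.58, with a weaker echo at lag 8 (0.31); the remaining lags stay at or below 0.14.
The dominant spike at lag 4 indicates a seasonal period of 4.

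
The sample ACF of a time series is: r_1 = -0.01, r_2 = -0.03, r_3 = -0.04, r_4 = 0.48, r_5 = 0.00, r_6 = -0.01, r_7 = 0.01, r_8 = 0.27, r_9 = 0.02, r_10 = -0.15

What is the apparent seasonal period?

4

The largest autocorrelation is r_4 = 0.48, with a weaker echo at lag 8 (0.27); the remaining lags stay at or below 0.02.
The dominant spike at lag 4 indicates a seasonal period of 4.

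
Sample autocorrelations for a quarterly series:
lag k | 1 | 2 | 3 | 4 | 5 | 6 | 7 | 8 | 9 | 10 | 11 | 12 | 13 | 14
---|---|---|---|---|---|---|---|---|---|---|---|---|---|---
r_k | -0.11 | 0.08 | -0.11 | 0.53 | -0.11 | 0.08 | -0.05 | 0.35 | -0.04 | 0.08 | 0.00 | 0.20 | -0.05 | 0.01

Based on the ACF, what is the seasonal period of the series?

4

The largest autocorrelation is r_4 = 0.53, with weaker echoes at lags 8 (0.35) and 12 (0.20); the remaining lags stay at or below 0.08.
The dominant spike at lag 4 indicates a seasonal period of 4.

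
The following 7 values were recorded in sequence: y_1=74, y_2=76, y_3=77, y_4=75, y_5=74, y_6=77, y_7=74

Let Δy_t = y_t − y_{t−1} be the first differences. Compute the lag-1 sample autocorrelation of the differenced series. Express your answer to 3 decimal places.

-0.357

First differences Δy: 2, 1, -2, -1, 3, -3
Mean of differences = 0.0000
Numerator Σ(Δy_t−Δȳ)(Δy_{t+1}−Δȳ) = -10.0000
Denominator Σ(Δy_t−Δȳ)² = 28.0000
r_1(Δy) = -10.0000 / 28.0000 = -0.357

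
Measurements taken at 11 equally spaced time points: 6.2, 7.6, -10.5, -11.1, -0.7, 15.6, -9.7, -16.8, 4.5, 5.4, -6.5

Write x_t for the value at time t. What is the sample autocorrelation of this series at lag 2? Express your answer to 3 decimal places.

Mean x̄ = (6.2 + 7.6 − 10.5 − 11.1 − 0.7 + 15.6 − 9.7 − 16.8 + 4.5 + 5.4 − 6.5)/11 = -1.4545
Numerator Σ_{t=1}^{9}(x_t−x̄)(x_{t+2}−x̄) = -780.1569
Denominator Σ(x_t−x̄)² = 1018.2273
r_2 = -780.1569 / 1018.2273 = -0.766

-0.766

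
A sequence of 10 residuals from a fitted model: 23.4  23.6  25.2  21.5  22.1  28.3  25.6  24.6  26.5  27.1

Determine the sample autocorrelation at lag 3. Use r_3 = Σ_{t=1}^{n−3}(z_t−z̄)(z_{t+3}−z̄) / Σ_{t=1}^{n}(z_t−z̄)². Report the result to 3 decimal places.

Mean z̄ = (23.4 + 23.6 + 25.2 + 21.5 + 22.1 + 28.3 + 25.6 + 24.6 + 26.5 + 27.1)/10 = 24.7900
Σ(z_t−z̄)(z_{t+3}−z̄) = (4.5731) + (3.2011) + (1.4391) + (-2.6649) + (0.5111) + (6.0021) + (1.8711) = 14.9327
Denominator Σ(z_t−z̄)² = 42.8490
r_3 = 14.9327 / 42.8490 = 0.348

0.348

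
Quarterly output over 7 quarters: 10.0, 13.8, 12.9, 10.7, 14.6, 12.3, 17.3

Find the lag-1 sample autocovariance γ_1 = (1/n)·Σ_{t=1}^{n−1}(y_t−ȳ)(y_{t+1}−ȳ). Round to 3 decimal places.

Mean ȳ = (10.0 + 13.8 + 12.9 + 10.7 + 14.6 + 12.3 + 17.3)/7 = 13.0857
Deviations: -3.0857, 0.7143, -0.1857, -2.3857, 1.5143, -0.7857, 4.2143
Σ_{t=1}^{6}(y_t−ȳ)(y_{t+1}−ȳ) = -10.0073
γ_1 = -10.0073 / 7 = -1.430

-1.430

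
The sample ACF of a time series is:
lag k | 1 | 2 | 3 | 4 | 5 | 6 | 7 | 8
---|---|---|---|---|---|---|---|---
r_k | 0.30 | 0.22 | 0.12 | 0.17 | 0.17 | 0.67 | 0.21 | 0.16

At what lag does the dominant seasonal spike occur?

The largest autocorrelation is r_6 = 0.67; the remaining lags stay at or below 0.30. The elevated value at lag 1 (0.30), dropping to 0.22 at lag 2, reflects decaying short-term dependence rather than seasonality.
The dominant spike at lag 6 indicates a seasonal period of 6.

6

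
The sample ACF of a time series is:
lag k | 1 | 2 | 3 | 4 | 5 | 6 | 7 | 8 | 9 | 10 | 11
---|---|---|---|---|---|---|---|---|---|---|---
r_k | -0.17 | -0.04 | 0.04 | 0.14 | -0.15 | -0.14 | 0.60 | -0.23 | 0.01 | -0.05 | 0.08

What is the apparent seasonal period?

7

The largest autocorrelation is r_7 = 0.60; the remaining lags stay at or below 0.14.
The dominant spike at lag 7 indicates a seasonal period of 7.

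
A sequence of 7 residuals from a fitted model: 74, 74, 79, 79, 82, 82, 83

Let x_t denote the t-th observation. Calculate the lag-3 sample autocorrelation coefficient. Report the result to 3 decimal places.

Mean x̄ = (74 + 74 + 79 + 79 + 82 + 82 + 83)/7 = 79.0000
Deviations from mean: -5.0000, -5.0000, 0.0000, 0.0000, 3.0000, 3.0000, 4.0000
Numerator Σ_{t=1}^{4}(x_t−x̄)(x_{t+3}−x̄) = -15.0000
Denominator Σ(x_t−x̄)² = 84.0000
r_3 = -15.0000 / 84.0000 = -0.179

-0.179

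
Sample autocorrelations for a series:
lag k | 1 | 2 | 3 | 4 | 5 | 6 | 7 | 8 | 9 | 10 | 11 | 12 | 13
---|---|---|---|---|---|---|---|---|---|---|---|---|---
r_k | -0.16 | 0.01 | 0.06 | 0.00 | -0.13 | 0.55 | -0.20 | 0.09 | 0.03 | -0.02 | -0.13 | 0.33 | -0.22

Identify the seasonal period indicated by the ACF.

The largest autocorrelation is r_6 = 0.55, with a weaker echo at lag 12 (0.33); the remaining lags stay at or below 0.09.
The dominant spike at lag 6 indicates a seasonal period of 6.

6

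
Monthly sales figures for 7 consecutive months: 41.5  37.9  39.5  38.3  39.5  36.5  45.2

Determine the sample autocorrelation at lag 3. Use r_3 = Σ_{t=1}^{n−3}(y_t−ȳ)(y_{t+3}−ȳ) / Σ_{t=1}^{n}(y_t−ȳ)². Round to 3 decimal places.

Mean ȳ = (41.5 + 37.9 + 39.5 + 38.3 + 39.5 + 36.5 + 45.2)/7 = 39.7714
Σ(y_t−ȳ)(y_{t+3}−ȳ) = (-2.5435) + (0.5080) + (0.8880) + (-7.9878) = -9.1353
Denominator Σ(y_t−ȳ)² = 48.9743
r_3 = -9.1353 / 48.9743 = -0.187

-0.187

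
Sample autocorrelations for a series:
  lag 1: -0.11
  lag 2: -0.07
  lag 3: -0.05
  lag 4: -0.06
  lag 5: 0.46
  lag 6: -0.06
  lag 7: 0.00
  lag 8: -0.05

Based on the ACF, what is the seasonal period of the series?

5

The largest autocorrelation is r_5 = 0.46; the remaining lags stay at or below 0.00.
The dominant spike at lag 5 indicates a seasonal period of 5.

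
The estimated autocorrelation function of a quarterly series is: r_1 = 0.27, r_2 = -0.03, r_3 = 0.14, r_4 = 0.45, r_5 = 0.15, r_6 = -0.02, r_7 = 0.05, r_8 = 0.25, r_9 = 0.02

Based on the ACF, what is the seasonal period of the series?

The largest autocorrelation is r_4 = 0.45; the remaining lags stay at or below 0.27.
The dominant spike at lag 4 indicates a seasonal period of 4.

4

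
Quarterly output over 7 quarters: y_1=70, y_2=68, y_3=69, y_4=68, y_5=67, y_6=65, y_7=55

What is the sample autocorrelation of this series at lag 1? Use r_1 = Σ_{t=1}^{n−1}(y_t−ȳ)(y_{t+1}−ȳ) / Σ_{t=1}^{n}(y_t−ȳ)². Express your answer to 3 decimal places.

0.205

Mean ȳ = (70 + 68 + 69 + 68 + 67 + 65 + 55)/7 = 66.0000
Σ(y_t−ȳ)(y_{t+1}−ȳ) = (8.0000) + (6.0000) + (6.0000) + (2.0000) + (-1.0000) + (11.0000) = 32.0000
Denominator Σ(y_t−ȳ)² = 156.0000
r_1 = 32.0000 / 156.0000 = 0.205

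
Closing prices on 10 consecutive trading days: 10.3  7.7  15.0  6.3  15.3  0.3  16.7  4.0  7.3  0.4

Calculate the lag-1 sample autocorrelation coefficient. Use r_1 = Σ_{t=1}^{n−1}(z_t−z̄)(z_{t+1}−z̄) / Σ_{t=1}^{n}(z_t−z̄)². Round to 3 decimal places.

Mean z̄ = (10.3 + 7.7 + 15.0 + 6.3 + 15.3 + 0.3 + 16.7 + 4.0 + 7.3 + 0.4)/10 = 8.3300
Numerator Σ_{t=1}^{9}(z_t−z̄)(z_{t+1}−z̄) = -179.9269
Denominator Σ(z_t−z̄)² = 318.7010
r_1 = -179.9269 / 318.7010 = -0.565

-0.565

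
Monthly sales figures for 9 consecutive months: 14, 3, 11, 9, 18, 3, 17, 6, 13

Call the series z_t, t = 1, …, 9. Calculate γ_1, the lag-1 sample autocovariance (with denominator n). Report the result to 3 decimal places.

Mean z̄ = (14 + 3 + 11 + 9 + 18 + 3 + 17 + 6 + 13)/9 = 10.4444
Σ_{t=1}^{8}(z_t−z̄)(z_{t+1}−z̄) = -187.8642
γ_1 = -187.8642 / 9 = -20.874

-20.874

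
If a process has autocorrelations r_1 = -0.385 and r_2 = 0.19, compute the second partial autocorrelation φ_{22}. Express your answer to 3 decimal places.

0.049

φ_{22} = (r_2 − r_1²) / (1 − r_1²)
r_1² = (-0.385)² = 0.148225
Numerator = 0.19 − 0.1482 = 0.0418; denominator = 1 − 0.1482 = 0.8518
φ_{22} = 0.0418 / 0.8518 = 0.049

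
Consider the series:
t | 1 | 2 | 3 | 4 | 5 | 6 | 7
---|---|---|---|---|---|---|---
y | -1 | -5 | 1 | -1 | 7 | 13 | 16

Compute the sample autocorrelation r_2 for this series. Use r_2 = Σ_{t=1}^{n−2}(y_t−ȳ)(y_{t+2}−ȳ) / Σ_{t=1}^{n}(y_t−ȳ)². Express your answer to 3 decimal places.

0.116

Mean ȳ = (-1 − 5 + 1 − 1 + 7 + 13 + 16)/7 = 4.2857
Σ(y_t−ȳ)(y_{t+2}−ȳ) = (17.3673) + (49.0816) + (-8.9184) + (-46.0612) + (31.7959) = 43.2653
Denominator Σ(y_t−ȳ)² = 373.4286
r_2 = 43.2653 / 373.4286 = 0.116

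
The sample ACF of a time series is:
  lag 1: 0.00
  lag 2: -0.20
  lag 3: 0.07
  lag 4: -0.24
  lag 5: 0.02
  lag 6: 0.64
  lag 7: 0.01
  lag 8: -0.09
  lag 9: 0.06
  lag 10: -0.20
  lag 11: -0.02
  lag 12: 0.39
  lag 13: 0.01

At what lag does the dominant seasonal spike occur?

The largest autocorrelation is r_6 = 0.64, with a weaker echo at lag 12 (0.39); the remaining lags stay at or below 0.07.
The dominant spike at lag 6 indicates a seasonal period of 6.

6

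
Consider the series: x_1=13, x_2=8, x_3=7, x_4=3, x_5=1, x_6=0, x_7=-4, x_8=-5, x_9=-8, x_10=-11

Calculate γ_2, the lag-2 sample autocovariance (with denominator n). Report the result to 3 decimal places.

Mean x̄ = (13 + 8 + 7 + 3 + 1 + 0 − 4 − 5 − 8 − 11)/10 = 0.4000
Σ_{t=1}^{8}(x_t−x̄)(x_{t+2}−x̄) = 203.8800
γ_2 = 203.8800 / 10 = 20.388

20.388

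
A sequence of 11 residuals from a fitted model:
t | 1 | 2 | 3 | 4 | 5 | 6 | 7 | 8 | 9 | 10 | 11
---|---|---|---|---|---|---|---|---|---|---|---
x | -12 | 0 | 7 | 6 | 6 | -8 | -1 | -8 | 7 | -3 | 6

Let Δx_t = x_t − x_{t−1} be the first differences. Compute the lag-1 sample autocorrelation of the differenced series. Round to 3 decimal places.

-0.479

First differences Δx: 12, 7, -1, 0, -14, 7, -7, 15, -10, 9
Mean of differences = 1.8000
Numerator Σ(Δx_t−Δx̄)(Δx_{t+1}−Δx̄) = -412.8400
Denominator Σ(Δx_t−Δx̄)² = 861.6000
r_1(Δx) = -412.8400 / 861.6000 = -0.479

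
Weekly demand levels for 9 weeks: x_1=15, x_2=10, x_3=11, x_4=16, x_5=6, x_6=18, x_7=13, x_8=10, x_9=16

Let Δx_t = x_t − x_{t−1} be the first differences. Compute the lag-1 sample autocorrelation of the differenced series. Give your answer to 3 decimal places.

-0.639

First differences Δx: -5, 1, 5, -10, 12, -5, -3, 6
Mean of differences = 0.1250
Numerator Σ(Δx_t−Δx̄)(Δx_{t+1}−Δx̄) = -233.0156
Denominator Σ(Δx_t−Δx̄)² = 364.8750
r_1(Δx) = -233.0156 / 364.8750 = -0.639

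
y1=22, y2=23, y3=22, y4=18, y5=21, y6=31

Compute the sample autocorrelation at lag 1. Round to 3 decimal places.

Mean ȳ = (22 + 23 + 22 + 18 + 21 + 31)/6 = 22.8333
Deviations from mean: -0.8333, 0.1667, -0.8333, -4.8333, -1.8333, 8.1667
Σ(y_t−ȳ)(y_{t+1}−ȳ) = (-0.1389) + (-0.1389) + (4.0278) + (8.8611) + (-14.9722) = -2.3611
Denominator Σ(y_t−ȳ)² = 94.8333
r_1 = -2.3611 / 94.8333 = -0.025

-0.025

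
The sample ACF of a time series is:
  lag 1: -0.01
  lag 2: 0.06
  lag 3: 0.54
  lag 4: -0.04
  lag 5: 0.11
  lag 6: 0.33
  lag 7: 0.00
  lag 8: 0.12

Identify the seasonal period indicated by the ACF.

3

The largest autocorrelation is r_3 = 0.54, with a weaker echo at lag 6 (0.33); the remaining lags stay at or below 0.12.
The dominant spike at lag 3 indicates a seasonal period of 3.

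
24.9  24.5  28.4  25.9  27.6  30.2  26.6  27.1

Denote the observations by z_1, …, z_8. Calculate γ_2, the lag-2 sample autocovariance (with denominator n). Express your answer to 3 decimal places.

Mean z̄ = (24.9 + 24.5 + 28.4 + 25.9 + 27.6 + 30.2 + 26.6 + 27.1)/8 = 26.9000
Σ_{t=1}^{6}(z_t−z̄)(z_{t+2}−z̄) = -2.4000
γ_2 = -2.4000 / 8 = -0.300

-0.300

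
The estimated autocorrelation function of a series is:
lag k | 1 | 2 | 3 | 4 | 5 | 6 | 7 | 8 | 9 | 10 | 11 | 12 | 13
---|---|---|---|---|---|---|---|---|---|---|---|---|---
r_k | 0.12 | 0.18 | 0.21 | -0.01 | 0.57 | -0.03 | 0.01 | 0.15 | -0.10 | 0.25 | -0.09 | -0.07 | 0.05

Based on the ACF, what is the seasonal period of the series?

5

The largest autocorrelation is r_5 = 0.57, with a weaker echo at lag 10 (0.25); the remaining lags stay at or below 0.21.
The dominant spike at lag 5 indicates a seasonal period of 5.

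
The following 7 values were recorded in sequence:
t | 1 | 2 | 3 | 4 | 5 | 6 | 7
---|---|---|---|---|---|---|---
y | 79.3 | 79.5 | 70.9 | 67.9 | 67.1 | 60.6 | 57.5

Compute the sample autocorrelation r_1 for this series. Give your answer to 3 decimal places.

0.563

Mean ȳ = (79.3 + 79.5 + 70.9 + 67.9 + 67.1 + 60.6 + 57.5)/7 = 68.9714
Σ(y_t−ȳ)(y_{t+1}−ȳ) = (108.7451) + (20.3051) + (-2.0663) + (2.0051) + (15.6665) + (96.0322) = 240.6878
Denominator Σ(y_t−ȳ)² = 427.5743
r_1 = 240.6878 / 427.5743 = 0.563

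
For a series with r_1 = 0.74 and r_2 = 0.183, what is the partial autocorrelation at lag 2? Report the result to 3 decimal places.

φ_{22} = (r_2 − r_1²) / (1 − r_1²)
r_1² = (0.74)² = 0.5476
Numerator = 0.183 − 0.5476 = -0.3646; denominator = 1 − 0.5476 = 0.4524
φ_{22} = -0.3646 / 0.4524 = -0.806

-0.806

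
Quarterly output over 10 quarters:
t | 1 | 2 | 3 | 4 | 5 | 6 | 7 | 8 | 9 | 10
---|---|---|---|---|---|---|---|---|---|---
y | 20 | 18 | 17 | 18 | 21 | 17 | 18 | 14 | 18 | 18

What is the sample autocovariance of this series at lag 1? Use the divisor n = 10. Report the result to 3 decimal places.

Mean ȳ = (20 + 18 + 17 + 18 + 21 + 17 + 18 + 14 + 18 + 18)/10 = 17.9000
Σ_{t=1}^{9}(y_t−ȳ)(y_{t+1}−ȳ) = -3.3100
γ_1 = -3.3100 / 10 = -0.331

-0.331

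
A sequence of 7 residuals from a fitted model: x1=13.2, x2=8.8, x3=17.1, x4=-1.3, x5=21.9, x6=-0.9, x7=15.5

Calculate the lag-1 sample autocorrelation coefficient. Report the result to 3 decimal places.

Mean x̄ = (13.2 + 8.8 + 17.1 − 1.3 + 21.9 − 0.9 + 15.5)/7 = 10.6143
Σ(x_t−x̄)(x_{t+1}−x̄) = (-4.6912) + (-11.7669) + (-77.2727) + (-134.4612) + (-129.9469) + (-56.2555) = -414.3945
Denominator Σ(x_t−x̄)² = 477.8086
r_1 = -414.3945 / 477.8086 = -0.867

-0.867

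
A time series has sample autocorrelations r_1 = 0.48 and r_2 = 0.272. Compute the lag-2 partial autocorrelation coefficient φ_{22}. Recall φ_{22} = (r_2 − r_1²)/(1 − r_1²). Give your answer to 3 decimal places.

φ_{22} = (r_2 − r_1²) / (1 − r_1²)
r_1² = (0.48)² = 0.2304
Numerator = 0.272 − 0.2304 = 0.0416; denominator = 1 − 0.2304 = 0.7696
φ_{22} = 0.0416 / 0.7696 = 0.054

0.054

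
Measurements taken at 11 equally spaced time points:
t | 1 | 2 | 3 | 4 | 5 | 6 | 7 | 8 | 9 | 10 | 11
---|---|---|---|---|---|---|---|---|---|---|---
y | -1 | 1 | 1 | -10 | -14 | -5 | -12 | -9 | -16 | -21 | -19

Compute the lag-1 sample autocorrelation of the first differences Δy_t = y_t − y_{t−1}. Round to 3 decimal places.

-0.353

First differences Δy: 2, 0, -11, -4, 9, -7, 3, -7, -5, 2
Mean of differences = -1.8000
Numerator Σ(Δy_t−Δȳ)(Δy_{t+1}−Δȳ) = -114.8400
Denominator Σ(Δy_t−Δȳ)² = 325.6000
r_1(Δy) = -114.8400 / 325.6000 = -0.353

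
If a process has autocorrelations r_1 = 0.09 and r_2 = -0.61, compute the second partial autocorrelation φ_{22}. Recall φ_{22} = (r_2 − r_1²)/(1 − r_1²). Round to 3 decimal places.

φ_{22} = (r_2 − r_1²) / (1 − r_1²)
r_1² = (0.09)² = 0.0081
Numerator = -0.61 − 0.0081 = -0.6181; denominator = 1 − 0.0081 = 0.9919
φ_{22} = -0.6181 / 0.9919 = -0.623

-0.623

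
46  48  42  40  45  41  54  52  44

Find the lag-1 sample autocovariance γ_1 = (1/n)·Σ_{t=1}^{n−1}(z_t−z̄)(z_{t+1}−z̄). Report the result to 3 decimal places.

Mean z̄ = (46 + 48 + 42 + 40 + 45 + 41 + 54 + 52 + 44)/9 = 45.7778
Σ_{t=1}^{8}(z_t−z̄)(z_{t+1}−z̄) = 22.9506
γ_1 = 22.9506 / 9 = 2.550

2.550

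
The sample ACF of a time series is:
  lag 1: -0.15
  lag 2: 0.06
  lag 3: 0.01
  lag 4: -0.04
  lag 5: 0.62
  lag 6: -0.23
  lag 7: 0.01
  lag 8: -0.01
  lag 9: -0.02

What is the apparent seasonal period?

The largest autocorrelation is r_5 = 0.62; the remaining lags stay at or below 0.06.
The dominant spike at lag 5 indicates a seasonal period of 5.

5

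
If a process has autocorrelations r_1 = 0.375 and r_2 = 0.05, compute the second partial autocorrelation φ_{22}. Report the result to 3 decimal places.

φ_{22} = (r_2 − r_1²) / (1 − r_1²)
r_1² = (0.375)² = 0.140625
Numerator = 0.05 − 0.1406 = -0.0906; denominator = 1 − 0.1406 = 0.8594
φ_{22} = -0.0906 / 0.8594 = -0.105

-0.105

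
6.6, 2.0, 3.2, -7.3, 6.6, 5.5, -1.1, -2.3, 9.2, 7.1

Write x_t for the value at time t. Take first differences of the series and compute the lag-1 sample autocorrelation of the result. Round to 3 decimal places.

-0.398

First differences Δx: -4.6, 1.2, -10.5, 13.9, -1.1, -6.6, -1.2, 11.5, -2.1
Mean of differences = 0.0556
Numerator Σ(Δx_t−Δx̄)(Δx_{t+1}−Δx̄) = -202.5331
Denominator Σ(Δx_t−Δx̄)² = 508.9022
r_1(Δx) = -202.5331 / 508.9022 = -0.398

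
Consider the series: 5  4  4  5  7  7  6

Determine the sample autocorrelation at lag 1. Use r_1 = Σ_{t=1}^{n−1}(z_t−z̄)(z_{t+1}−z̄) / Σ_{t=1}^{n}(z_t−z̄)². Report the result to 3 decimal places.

0.613

Mean z̄ = (5 + 4 + 4 + 5 + 7 + 7 + 6)/7 = 5.4286
Numerator Σ_{t=1}^{6}(z_t−z̄)(z_{t+1}−z̄) = 5.9592
Denominator Σ(z_t−z̄)² = 9.7143
r_1 = 5.9592 / 9.7143 = 0.613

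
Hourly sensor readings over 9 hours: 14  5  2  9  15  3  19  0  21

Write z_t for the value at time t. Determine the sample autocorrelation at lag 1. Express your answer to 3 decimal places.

Mean z̄ = (14 + 5 + 2 + 9 + 15 + 3 + 19 + 0 + 21)/9 = 9.7778
Numerator Σ_{t=1}^{8}(z_t−z̄)(z_{t+1}−z̄) = -278.8272
Denominator Σ(z_t−z̄)² = 481.5556
r_1 = -278.8272 / 481.5556 = -0.579

-0.579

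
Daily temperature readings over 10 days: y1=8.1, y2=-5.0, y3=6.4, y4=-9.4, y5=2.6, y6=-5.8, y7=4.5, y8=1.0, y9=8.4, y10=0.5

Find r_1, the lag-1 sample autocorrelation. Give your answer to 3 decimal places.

Mean ȳ = (8.1 − 5.0 + 6.4 − 9.4 + 2.6 − 5.8 + 4.5 + 1.0 + 8.4 + 0.5)/10 = 1.1300
Numerator Σ_{t=1}^{9}(y_t−ȳ)(y_{t+1}−ȳ) = -185.5079
Denominator Σ(y_t−ȳ)² = 339.6210
r_1 = -185.5079 / 339.6210 = -0.546

-0.546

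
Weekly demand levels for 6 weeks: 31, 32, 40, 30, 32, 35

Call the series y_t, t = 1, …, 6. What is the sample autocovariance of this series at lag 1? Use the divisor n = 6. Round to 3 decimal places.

Mean ȳ = (31 + 32 + 40 + 30 + 32 + 35)/6 = 33.3333
Σ_{t=1}^{5}(y_t−ȳ)(y_{t+1}−ȳ) = -25.7778
γ_1 = -25.7778 / 6 = -4.296

-4.296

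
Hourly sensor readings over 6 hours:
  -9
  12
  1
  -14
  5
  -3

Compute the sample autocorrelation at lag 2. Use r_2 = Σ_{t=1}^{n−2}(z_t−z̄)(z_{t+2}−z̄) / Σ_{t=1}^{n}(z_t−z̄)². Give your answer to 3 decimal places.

Mean z̄ = (-9 + 12 + 1 − 14 + 5 − 3)/6 = -1.3333
Numerator Σ_{t=1}^{4}(z_t−z̄)(z_{t+2}−z̄) = -150.8889
Denominator Σ(z_t−z̄)² = 445.3333
r_2 = -150.8889 / 445.3333 = -0.339

-0.339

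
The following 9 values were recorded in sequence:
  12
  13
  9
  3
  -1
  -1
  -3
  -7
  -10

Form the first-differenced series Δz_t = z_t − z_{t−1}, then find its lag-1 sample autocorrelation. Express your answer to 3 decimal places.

0.038

First differences Δz: 1, -4, -6, -4, 0, -2, -4, -3
Mean of differences = -2.7500
Numerator Σ(Δz_t−Δz̄)(Δz_{t+1}−Δz̄) = 1.4375
Denominator Σ(Δz_t−Δz̄)² = 37.5000
r_1(Δz) = 1.4375 / 37.5000 = 0.038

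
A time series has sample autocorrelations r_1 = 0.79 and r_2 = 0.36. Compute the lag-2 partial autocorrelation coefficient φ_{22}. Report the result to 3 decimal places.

-0.703

φ_{22} = (r_2 − r_1²) / (1 − r_1²)
r_1² = (0.79)² = 0.6241
Numerator = 0.36 − 0.6241 = -0.2641; denominator = 1 − 0.6241 = 0.3759
φ_{22} = -0.2641 / 0.3759 = -0.703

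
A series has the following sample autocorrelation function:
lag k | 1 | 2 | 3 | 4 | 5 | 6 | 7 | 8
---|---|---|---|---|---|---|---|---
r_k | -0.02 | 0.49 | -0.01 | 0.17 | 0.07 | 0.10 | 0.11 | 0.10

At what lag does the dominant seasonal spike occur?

The largest autocorrelation is r_2 = 0.49, with a weaker echo at lag 4 (0.17); the remaining lags stay at or below 0.11.
The dominant spike at lag 2 indicates a seasonal period of 2.

2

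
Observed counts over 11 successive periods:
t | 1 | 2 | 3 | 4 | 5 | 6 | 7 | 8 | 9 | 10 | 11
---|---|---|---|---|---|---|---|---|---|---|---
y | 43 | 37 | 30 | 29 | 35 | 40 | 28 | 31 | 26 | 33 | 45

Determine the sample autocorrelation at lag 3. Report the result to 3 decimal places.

Mean ȳ = (43 + 37 + 30 + 29 + 35 + 40 + 28 + 31 + 26 + 33 + 45)/11 = 34.2727
Numerator Σ_{t=1}^{8}(y_t−ȳ)(y_{t+3}−ȳ) = -112.3140
Denominator Σ(y_t−ȳ)² = 398.1818
r_3 = -112.3140 / 398.1818 = -0.282

-0.282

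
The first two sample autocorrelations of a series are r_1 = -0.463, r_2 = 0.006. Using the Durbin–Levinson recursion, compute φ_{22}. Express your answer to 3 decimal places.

φ_{22} = (r_2 − r_1²) / (1 − r_1²)
r_1² = (-0.463)² = 0.214369
Numerator = 0.006 − 0.2144 = -0.2084; denominator = 1 − 0.2144 = 0.7856
φ_{22} = -0.2084 / 0.7856 = -0.265

-0.265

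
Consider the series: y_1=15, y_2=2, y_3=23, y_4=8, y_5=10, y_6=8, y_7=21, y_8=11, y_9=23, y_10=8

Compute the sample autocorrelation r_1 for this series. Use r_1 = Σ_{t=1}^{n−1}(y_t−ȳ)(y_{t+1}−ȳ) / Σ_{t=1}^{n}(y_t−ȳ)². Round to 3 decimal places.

-0.583

Mean ȳ = (15 + 2 + 23 + 8 + 10 + 8 + 21 + 11 + 23 + 8)/10 = 12.9000
Numerator Σ_{t=1}^{9}(y_t−ȳ)(y_{t+1}−ȳ) = -277.8100
Denominator Σ(y_t−ȳ)² = 476.9000
r_1 = -277.8100 / 476.9000 = -0.583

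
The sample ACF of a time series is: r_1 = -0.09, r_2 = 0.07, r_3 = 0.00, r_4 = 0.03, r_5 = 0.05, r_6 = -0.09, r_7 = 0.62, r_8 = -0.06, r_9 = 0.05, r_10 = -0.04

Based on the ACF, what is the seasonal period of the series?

7

The largest autocorrelation is r_7 = 0.62; the remaining lags stay at or below 0.07.
The dominant spike at lag 7 indicates a seasonal period of 7.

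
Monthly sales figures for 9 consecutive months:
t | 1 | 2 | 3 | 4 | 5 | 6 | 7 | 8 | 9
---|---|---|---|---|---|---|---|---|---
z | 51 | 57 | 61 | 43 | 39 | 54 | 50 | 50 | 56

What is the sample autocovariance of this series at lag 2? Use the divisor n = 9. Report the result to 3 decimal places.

Mean z̄ = (51 + 57 + 61 + 43 + 39 + 54 + 50 + 50 + 56)/9 = 51.2222
Σ_{t=1}^{7}(z_t−z̄)(z_{t+2}−z̄) = -186.3210
γ_2 = -186.3210 / 9 = -20.702

-20.702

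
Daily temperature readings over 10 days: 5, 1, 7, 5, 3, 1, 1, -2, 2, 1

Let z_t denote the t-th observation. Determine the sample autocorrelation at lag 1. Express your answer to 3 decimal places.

0.209

Mean z̄ = (5 + 1 + 7 + 5 + 3 + 1 + 1 − 2 + 2 + 1)/10 = 2.4000
Numerator Σ_{t=1}^{9}(z_t−z̄)(z_{t+1}−z̄) = 13.0400
Denominator Σ(z_t−z̄)² = 62.4000
r_1 = 13.0400 / 62.4000 = 0.209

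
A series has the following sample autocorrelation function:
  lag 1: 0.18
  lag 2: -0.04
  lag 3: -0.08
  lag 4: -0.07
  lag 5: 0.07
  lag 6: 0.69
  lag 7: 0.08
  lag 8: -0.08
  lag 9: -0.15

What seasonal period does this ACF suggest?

6

The largest autocorrelation is r_6 = 0.69; the remaining lags stay at or below 0.18.
The dominant spike at lag 6 indicates a seasonal period of 6.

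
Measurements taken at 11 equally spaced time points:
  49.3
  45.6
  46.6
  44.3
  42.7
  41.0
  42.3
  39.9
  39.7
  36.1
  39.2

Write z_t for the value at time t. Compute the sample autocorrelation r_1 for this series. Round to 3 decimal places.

0.609

Mean z̄ = (49.3 + 45.6 + 46.6 + 44.3 + 42.7 + 41.0 + 42.3 + 39.9 + 39.7 + 36.1 + 39.2)/11 = 42.4273
Numerator Σ_{t=1}^{10}(z_t−z̄)(z_{t+1}−z̄) = 88.0520
Denominator Σ(z_t−z̄)² = 144.6218
r_1 = 88.0520 / 144.6218 = 0.609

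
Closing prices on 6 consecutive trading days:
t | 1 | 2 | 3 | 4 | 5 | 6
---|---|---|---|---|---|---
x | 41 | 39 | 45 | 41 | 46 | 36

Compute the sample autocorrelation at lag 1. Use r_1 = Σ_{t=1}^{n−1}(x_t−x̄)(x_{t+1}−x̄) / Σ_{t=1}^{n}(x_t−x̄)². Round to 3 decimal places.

-0.511

Mean x̄ = (41 + 39 + 45 + 41 + 46 + 36)/6 = 41.3333
Σ(x_t−x̄)(x_{t+1}−x̄) = (0.7778) + (-8.5556) + (-1.2222) + (-1.5556) + (-24.8889) = -35.4444
Denominator Σ(x_t−x̄)² = 69.3333
r_1 = -35.4444 / 69.3333 = -0.511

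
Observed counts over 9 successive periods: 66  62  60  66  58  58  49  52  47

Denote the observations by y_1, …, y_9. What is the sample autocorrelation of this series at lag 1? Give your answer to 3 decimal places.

Mean ȳ = (66 + 62 + 60 + 66 + 58 + 58 + 49 + 52 + 47)/9 = 57.5556
Numerator Σ_{t=1}^{8}(y_t−ȳ)(y_{t+1}−ȳ) = 175.3580
Denominator Σ(y_t−ȳ)² = 384.2222
r_1 = 175.3580 / 384.2222 = 0.456

0.456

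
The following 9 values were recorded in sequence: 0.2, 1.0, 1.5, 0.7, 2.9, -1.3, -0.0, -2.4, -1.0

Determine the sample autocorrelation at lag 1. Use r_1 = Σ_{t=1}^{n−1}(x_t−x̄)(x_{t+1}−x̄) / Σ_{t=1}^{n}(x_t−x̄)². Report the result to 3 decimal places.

0.145

Mean x̄ = (0.2 + 1.0 + 1.5 + 0.7 + 2.9 − 1.3 − 0.0 − 2.4 − 1.0)/9 = 0.1778
Numerator Σ_{t=1}^{8}(x_t−x̄)(x_{t+1}−x̄) = 2.9517
Denominator Σ(x_t−x̄)² = 20.3556
r_1 = 2.9517 / 20.3556 = 0.145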